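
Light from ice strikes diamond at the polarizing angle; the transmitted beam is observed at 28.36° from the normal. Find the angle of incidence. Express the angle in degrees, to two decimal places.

θ_B ≈ 61.64°

Since the reflected and refracted rays are at right angles at the polarizing angle, θ_B + θ_t = 90°.
θ_B = 90° − 28.36° = 61.64°.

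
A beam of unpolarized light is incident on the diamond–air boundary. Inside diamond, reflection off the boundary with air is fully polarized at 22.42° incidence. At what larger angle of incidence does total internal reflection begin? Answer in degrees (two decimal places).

From Brewster, n₂/n₁ = tan θ_B = tan 22.42° = 0.4126.
Then sin θ_c = n₂/n₁ = 0.4126, so θ_c = arcsin 0.4126 = 24.37°.

θ_c ≈ 24.37°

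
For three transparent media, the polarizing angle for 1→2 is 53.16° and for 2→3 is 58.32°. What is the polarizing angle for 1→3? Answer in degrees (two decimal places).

θ_B ≈ 65.19°

n₂/n₁ = tan 53.16° = 1.3348 and n₃/n₂ = tan 58.32° = 1.6204.
n₃/n₁ = 2.1629. Then tan θ_B(1→3) = n₃/n₁, so θ_B(1→3) = arctan(2.1629) = 65.19°.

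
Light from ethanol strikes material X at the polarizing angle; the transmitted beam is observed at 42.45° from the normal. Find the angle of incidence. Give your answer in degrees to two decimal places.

At Brewster's angle the reflected and refracted rays are perpendicular, so θ_B + θ_t = 90°.
So θ_B = 90° − θ_t = 90° − 42.45° = 47.55°.

θ_B ≈ 47.55°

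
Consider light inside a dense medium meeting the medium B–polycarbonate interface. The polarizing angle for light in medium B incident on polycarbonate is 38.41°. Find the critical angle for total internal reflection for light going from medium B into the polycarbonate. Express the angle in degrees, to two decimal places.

θ_c ≈ 52.45°

From Brewster, n₂/n₁ = tan θ_B = tan 38.41° = 0.7929.
Then sin θ_c = n₂/n₁ = 0.7929, so θ_c = arcsin 0.7929 = 52.45°.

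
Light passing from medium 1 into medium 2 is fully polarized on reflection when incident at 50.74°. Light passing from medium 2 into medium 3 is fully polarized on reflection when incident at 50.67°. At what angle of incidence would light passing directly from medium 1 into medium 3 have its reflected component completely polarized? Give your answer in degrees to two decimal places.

θ_B ≈ 56.19°

tan θ_B(1→2) = n₂/n₁ = tan 50.74° = 1.2235.
tan θ_B(2→3) = n₃/n₂ = tan 50.67° = 1.2205.
n₃/n₁ = 1.4932. Then tan θ_B(1→3) = n₃/n₁, so θ_B(1→3) = arctan(1.4932) = 56.19°.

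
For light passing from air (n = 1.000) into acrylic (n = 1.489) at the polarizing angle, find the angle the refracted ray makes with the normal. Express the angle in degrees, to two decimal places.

θ_t ≈ 33.88°

θ_B = arctan(n₂/n₁) = arctan(1.489/1.000) = 56.12°.
At Brewster's angle the reflected and refracted rays are perpendicular, so θ_t = 90° − θ_B = 90° − 56.12° = 33.88°.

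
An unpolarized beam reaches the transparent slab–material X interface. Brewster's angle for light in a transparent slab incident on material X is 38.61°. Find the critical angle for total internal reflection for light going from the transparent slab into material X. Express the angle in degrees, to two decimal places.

θ_c ≈ 52.99°

From Brewster, n₂/n₁ = tan θ_B = tan 38.61° = 0.7986.
Then sin θ_c = n₂/n₁ = 0.7986, so θ_c = arcsin 0.7986 = 52.99°.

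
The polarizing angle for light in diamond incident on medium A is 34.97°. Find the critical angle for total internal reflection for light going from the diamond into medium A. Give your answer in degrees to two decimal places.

θ_c ≈ 44.38°

tan θ_B = n₂/n₁ = tan 34.97° = 0.6994.
Total internal reflection: sin θ_c = n₂/n₁ = 0.6994.
θ_c = arcsin(0.6994) = 44.38°.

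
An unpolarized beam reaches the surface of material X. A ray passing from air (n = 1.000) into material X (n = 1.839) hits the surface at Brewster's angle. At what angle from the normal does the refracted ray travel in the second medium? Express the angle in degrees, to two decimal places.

First find Brewster's angle: tan θ_B = 1.839/1.000 = 1.8390, giving θ_B = 61.46°.
The refracted ray is perpendicular to the reflected ray, so θ_t = 90° − θ_B = 28.54°.

θ_t ≈ 28.54°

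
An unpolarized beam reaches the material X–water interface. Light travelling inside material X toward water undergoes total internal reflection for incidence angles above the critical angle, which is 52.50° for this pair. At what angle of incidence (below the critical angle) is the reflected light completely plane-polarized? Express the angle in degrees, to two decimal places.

θ_B ≈ 38.43°

At the critical angle sin θ_c = n₂/n₁, giving n₂/n₁ = sin 52.50° = 0.7934.
Then tan θ_B = n₂/n₁ = 0.7934, so θ_B = arctan 0.7934 = 38.43°.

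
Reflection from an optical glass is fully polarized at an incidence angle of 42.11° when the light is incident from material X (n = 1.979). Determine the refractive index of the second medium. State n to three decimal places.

At Brewster's angle, tan θ_B = n₂/n₁ with n₁ on the incident side (material X) and n₂ on the transmitted side (an optical glass).
n₂ = n₁ tan θ_B = 1.979 × tan 42.11° = 1.789.

n ≈ 1.789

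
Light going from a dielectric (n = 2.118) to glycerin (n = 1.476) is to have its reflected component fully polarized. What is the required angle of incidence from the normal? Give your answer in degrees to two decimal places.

θ_B ≈ 34.87°

Brewster's condition: tan θ_B = n₂/n₁ = 1.476/2.118 = 0.6969. Taking the arctangent, θ_B = 34.87°.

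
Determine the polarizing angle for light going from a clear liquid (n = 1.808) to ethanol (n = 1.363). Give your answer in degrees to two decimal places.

tan θ_B = n₂/n₁ = 1.363/1.808 = 0.7539. Taking the arctangent, θ_B = 37.01°.

θ_B ≈ 37.01°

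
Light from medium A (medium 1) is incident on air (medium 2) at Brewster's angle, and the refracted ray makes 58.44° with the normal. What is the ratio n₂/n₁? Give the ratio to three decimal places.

At Brewster incidence θ_B = 90° − θ_t = 90° − 58.44° = 31.56°.
Then n₂/n₁ = tan θ_B = tan 31.56° = 0.614.

n₂/n₁ ≈ 0.614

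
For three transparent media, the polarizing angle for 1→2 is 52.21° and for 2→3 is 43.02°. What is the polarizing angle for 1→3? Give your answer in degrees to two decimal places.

Each Brewster angle gives a ratio: n₂/n₁ = tan 52.21° = 1.2897, n₃/n₂ = tan 43.02° = 0.9332.
n₃/n₁ = 1.2035. Then tan θ_B(1→3) = n₃/n₁, so θ_B(1→3) = arctan(1.2035) = 50.28°.

θ_B ≈ 50.28°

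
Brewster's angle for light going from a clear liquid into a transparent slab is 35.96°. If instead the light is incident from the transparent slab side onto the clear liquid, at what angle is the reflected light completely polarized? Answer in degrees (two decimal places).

The two Brewster angles are complementary: θ_B' = 90° − θ_B = 90° − 35.96° = 54.04°.

θ_B' ≈ 54.04°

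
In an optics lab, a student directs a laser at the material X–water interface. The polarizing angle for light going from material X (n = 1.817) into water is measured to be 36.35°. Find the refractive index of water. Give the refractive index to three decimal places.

Full polarization of the reflected beam means tan θ_B = n₂/n₁, where n₁ is the incident medium (material X).
n₂ = n₁ tan θ_B = 1.817 × tan 36.35° = 1.337.

n ≈ 1.337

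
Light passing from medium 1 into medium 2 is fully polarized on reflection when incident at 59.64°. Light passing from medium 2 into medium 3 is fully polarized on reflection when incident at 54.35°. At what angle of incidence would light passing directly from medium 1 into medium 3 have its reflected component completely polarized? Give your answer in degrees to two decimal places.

tan θ_B(1→2) = n₂/n₁ = tan 59.64° = 1.7072.
tan θ_B(2→3) = n₃/n₂ = tan 54.35° = 1.3942.
Multiplying, n₃/n₁ = 1.7072 × 1.3942 = 2.3802, and θ_B(1→3) = arctan 2.3802 = 67.21°.

θ_B ≈ 67.21°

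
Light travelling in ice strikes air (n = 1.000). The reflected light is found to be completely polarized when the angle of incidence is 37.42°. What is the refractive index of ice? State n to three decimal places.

n ≈ 1.307

Full polarization of the reflected beam means tan θ_B = n₂/n₁, where n₁ is the incident medium (ice).
n₁ = n₂ / tan θ_B = 1.000 / tan 37.42° = 1.307.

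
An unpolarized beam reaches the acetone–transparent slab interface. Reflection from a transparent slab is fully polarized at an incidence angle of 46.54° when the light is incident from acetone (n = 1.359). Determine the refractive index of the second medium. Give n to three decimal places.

At Brewster's angle, tan θ_B = n₂/n₁ with n₁ on the incident side (acetone) and n₂ on the transmitted side (a transparent slab).
n₂ = n₁ tan θ_B = 1.359 × tan 46.54° = 1.434.

n ≈ 1.434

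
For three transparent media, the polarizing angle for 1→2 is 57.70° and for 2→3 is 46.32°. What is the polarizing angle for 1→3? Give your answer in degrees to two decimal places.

θ_B ≈ 58.88°

Each Brewster angle gives a ratio: n₂/n₁ = tan 57.70° = 1.5818, n₃/n₂ = tan 46.32° = 1.0472.
So n₃/n₁ = (n₂/n₁)(n₃/n₂) = 1.5818 × 1.0472 = 1.6565.
θ_B(1→3) = arctan(1.6565) = 58.88°.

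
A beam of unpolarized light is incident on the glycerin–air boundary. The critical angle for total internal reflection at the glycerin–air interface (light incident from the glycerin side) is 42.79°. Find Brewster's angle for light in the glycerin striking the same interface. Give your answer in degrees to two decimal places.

n₂/n₁ = sin θ_c = sin 42.79° = 0.6793.
tan θ_B equals the same ratio, so θ_B = arctan(0.6793) = 34.19°.

θ_B ≈ 34.19°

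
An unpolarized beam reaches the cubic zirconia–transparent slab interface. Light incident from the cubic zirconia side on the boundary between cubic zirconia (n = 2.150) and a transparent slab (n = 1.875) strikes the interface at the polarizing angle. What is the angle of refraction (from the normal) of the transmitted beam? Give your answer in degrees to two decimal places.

θ_t ≈ 48.91°

θ_B = arctan(n₂/n₁) = arctan(1.875/2.150) = 41.09°.
At Brewster's angle the reflected and refracted rays are perpendicular, so θ_t = 90° − θ_B = 90° − 41.09° = 48.91°.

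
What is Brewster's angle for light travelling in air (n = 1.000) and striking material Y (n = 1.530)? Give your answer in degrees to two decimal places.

θ_B ≈ 56.83°

The reflected p-component vanishes when tan θ_B = n₂/n₁.
Here n₂/n₁ = 1.530/1.000 = 1.5300, and Brewster's law gives tan θ_B = n₂/n₁.
θ_B = arctan(1.5300) = 56.83°.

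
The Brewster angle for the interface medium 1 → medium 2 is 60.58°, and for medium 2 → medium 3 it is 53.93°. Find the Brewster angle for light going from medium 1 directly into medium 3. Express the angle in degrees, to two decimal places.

n₂/n₁ = tan 60.58° = 1.7733 and n₃/n₂ = tan 53.93° = 1.3729.
So n₃/n₁ = (n₂/n₁)(n₃/n₂) = 1.7733 × 1.3729 = 2.4344.
θ_B(1→3) = arctan(2.4344) = 67.67°.

θ_B ≈ 67.67°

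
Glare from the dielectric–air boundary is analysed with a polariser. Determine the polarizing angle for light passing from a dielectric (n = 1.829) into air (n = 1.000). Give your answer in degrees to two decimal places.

θ_B ≈ 28.67°

Brewster's condition: tan θ_B = n₂/n₁ = 1.000/1.829 = 0.5467.
θ_B = arctan(0.5467) = 28.67°.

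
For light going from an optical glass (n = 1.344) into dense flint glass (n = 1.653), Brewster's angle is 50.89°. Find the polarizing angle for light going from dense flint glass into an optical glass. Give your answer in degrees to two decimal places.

Reversing the direction swaps n₁ and n₂, so tan θ_B' = 1/tan θ_B and θ_B' = 90° − θ_B.
Hence θ_B' = 90° − 50.89° = 39.11°.

θ_B' ≈ 39.11°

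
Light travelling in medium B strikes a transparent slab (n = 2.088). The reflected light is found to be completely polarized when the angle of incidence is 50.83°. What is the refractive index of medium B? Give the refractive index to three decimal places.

n ≈ 1.701

At the polarizing angle, tan θ_B = n₂/n₁ with n₁ on the incident side (medium B) and n₂ on the transmitted side (a transparent slab).
n₁ = n₂ / tan θ_B = 2.088 / tan 50.83° = 1.701.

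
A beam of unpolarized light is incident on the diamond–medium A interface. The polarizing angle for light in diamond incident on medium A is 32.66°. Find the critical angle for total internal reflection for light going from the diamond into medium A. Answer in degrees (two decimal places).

n₂/n₁ = tan 32.66° = 0.6410; the critical angle satisfies sin θ_c = n₂/n₁.
θ_c = arcsin(0.6410) = 39.87°.

θ_c ≈ 39.87°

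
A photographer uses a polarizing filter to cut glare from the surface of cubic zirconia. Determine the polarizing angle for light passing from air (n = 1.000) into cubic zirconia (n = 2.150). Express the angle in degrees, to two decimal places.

tan θ_B = n₂/n₁ = 2.150/1.000 = 2.1500. Taking the arctangent, θ_B = 65.06°.

θ_B ≈ 65.06°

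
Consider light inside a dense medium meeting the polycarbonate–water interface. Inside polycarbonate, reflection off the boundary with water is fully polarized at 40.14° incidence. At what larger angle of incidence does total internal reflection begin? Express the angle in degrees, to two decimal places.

θ_c ≈ 57.49°

n₂/n₁ = tan 40.14° = 0.8433; the critical angle satisfies sin θ_c = n₂/n₁.
θ_c = arcsin(0.8433) = 57.49°.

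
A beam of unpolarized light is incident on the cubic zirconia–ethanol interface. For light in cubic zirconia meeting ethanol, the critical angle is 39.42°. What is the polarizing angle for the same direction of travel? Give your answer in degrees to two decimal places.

sin θ_c = n₂/n₁, so n₂/n₁ = sin 39.42° = 0.6350.
Brewster: tan θ_B = n₂/n₁ = 0.6350.
θ_B = arctan(0.6350) = 32.42°.

θ_B ≈ 32.42°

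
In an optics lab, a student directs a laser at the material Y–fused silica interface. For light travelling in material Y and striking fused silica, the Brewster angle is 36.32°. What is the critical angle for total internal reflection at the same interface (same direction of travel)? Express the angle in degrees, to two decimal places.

θ_c ≈ 47.32°

From Brewster, n₂/n₁ = tan θ_B = tan 36.32° = 0.7351.
Then sin θ_c = n₂/n₁ = 0.7351, so θ_c = arcsin 0.7351 = 47.32°.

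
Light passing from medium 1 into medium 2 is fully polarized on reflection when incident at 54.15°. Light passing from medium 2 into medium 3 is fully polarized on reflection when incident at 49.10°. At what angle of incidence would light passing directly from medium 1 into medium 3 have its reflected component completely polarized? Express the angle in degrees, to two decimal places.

θ_B ≈ 57.96°

tan θ_B(1→2) = n₂/n₁ = tan 54.15° = 1.3840.
tan θ_B(2→3) = n₃/n₂ = tan 49.10° = 1.1544.
So n₃/n₁ = (n₂/n₁)(n₃/n₂) = 1.3840 × 1.1544 = 1.5977.
θ_B(1→3) = arctan(1.5977) = 57.96°.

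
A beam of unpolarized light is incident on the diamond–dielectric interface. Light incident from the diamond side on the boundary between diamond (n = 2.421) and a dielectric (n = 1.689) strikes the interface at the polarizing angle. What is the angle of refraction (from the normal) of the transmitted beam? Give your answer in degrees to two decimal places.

tan θ_B = n₂/n₁ = 1.689/2.421 = 0.6976, so θ_B = 34.90°.
At Brewster's angle the reflected and refracted rays are perpendicular, so θ_t = 90° − θ_B = 90° − 34.90° = 55.10°.

θ_t ≈ 55.10°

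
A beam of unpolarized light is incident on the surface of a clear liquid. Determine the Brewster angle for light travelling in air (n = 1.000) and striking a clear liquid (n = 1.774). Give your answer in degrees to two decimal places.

θ_B ≈ 60.59°

At Brewster's angle the reflected and refracted rays are perpendicular, which with Snell's law gives tan θ_B = n₂/n₁.
tan θ_B = n₂/n₁ = 1.774/1.000 = 1.7740.
θ_B = arctan(1.7740) = 60.59°.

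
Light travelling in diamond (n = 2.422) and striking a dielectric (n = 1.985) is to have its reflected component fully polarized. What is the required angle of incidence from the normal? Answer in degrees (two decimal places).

θ_B ≈ 39.34°

Brewster's condition: tan θ_B = n₂/n₁ = 1.985/2.422 = 0.8196.
So θ_B = arctan 0.8196 = 39.34°.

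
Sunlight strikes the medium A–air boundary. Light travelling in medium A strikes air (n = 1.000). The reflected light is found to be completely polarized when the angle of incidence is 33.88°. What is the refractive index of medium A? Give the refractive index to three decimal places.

Brewster's law: tan θ_B = n₂/n₁ (light incident in medium A, refracted into air).
n₁ = n₂ / tan θ_B = 1.000 / tan 33.88° = 1.489.

n ≈ 1.489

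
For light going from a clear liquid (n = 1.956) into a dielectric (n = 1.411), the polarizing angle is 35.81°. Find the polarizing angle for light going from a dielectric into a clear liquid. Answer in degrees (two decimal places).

Reversing the direction swaps n₁ and n₂, so tan θ_B' = 1/tan θ_B and θ_B' = 90° − θ_B.
Hence θ_B' = 90° − 35.81° = 54.19°.

θ_B' ≈ 54.19°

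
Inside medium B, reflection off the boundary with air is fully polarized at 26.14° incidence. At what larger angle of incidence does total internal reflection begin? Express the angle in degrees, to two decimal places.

n₂/n₁ = tan 26.14° = 0.4908; the critical angle satisfies sin θ_c = n₂/n₁.
θ_c = arcsin(0.4908) = 29.39°.

θ_c ≈ 29.39°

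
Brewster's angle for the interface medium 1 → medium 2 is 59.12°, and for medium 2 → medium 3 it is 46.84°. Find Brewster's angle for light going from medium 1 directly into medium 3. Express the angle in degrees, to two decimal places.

n₂/n₁ = tan 59.12° = 1.6722 and n₃/n₂ = tan 46.84° = 1.0664.
Multiplying, n₃/n₁ = 1.6722 × 1.0664 = 1.7832, and θ_B(1→3) = arctan 1.7832 = 60.72°.

θ_B ≈ 60.72°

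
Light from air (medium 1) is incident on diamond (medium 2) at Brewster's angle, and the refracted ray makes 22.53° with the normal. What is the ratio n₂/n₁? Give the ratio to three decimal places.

n₂/n₁ ≈ 2.411

θ_B + θ_t = 90°, so θ_B = 90° − 22.53° = 67.47°.
tan θ_B = n₂/n₁, so n₂/n₁ = tan 67.47° = 2.411.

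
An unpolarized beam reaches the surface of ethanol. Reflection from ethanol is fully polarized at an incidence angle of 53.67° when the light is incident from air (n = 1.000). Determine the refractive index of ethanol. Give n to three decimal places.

Full polarization of the reflected beam means tan θ_B = n₂/n₁, where n₁ is the incident medium (air).
n₂ = n₁ tan θ_B = 1.000 × tan 53.67° = 1.360.

n ≈ 1.360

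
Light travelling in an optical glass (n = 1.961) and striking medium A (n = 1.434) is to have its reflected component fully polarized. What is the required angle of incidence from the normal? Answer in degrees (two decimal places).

Here n₂/n₁ = 1.434/1.961 = 0.7313, and Brewster's law gives tan θ_B = n₂/n₁.
So θ_B = arctan 0.7313 = 36.18°.

θ_B ≈ 36.18°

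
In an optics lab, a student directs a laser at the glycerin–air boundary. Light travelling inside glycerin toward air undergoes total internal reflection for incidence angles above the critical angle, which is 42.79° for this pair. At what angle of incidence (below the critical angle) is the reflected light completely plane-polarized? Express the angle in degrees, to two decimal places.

At the critical angle sin θ_c = n₂/n₁, giving n₂/n₁ = sin 42.79° = 0.6793.
Then tan θ_B = n₂/n₁ = 0.6793, so θ_B = arctan 0.6793 = 34.19°.

θ_B ≈ 34.19°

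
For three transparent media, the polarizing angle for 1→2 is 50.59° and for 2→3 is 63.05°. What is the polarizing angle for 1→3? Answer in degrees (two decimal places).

tan θ_B(1→2) = n₂/n₁ = tan 50.59° = 1.2170.
tan θ_B(2→3) = n₃/n₂ = tan 63.05° = 1.9669.
So n₃/n₁ = (n₂/n₁)(n₃/n₂) = 1.2170 × 1.9669 = 2.3936.
θ_B(1→3) = arctan(2.3936) = 67.33°.

θ_B ≈ 67.33°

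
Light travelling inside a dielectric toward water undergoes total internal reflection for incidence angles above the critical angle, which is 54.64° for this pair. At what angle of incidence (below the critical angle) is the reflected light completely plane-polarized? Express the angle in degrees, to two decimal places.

θ_B ≈ 39.20°

n₂/n₁ = sin θ_c = sin 54.64° = 0.8155.
tan θ_B equals the same ratio, so θ_B = arctan(0.8155) = 39.20°.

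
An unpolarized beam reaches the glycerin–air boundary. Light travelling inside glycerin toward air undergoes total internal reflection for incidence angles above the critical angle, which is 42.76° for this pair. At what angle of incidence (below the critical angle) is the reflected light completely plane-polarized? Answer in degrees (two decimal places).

θ_B ≈ 34.17°

n₂/n₁ = sin θ_c = sin 42.76° = 0.6789.
tan θ_B equals the same ratio, so θ_B = arctan(0.6789) = 34.17°.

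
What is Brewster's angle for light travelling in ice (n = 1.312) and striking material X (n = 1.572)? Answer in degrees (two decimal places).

Here n₂/n₁ = 1.572/1.312 = 1.1982, and Brewster's law gives tan θ_B = n₂/n₁. Taking the arctangent, θ_B = 50.15°.

θ_B ≈ 50.15°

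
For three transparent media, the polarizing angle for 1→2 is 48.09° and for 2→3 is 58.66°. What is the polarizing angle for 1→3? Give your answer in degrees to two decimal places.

tan θ_B(1→2) = n₂/n₁ = tan 48.09° = 1.1141.
tan θ_B(2→3) = n₃/n₂ = tan 58.66° = 1.6421.
So n₃/n₁ = (n₂/n₁)(n₃/n₂) = 1.1141 × 1.6421 = 1.8295.
θ_B(1→3) = arctan(1.8295) = 61.34°.

θ_B ≈ 61.34°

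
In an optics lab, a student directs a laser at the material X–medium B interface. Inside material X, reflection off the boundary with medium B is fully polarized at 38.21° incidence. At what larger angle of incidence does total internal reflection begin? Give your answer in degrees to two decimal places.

From Brewster, n₂/n₁ = tan θ_B = tan 38.21° = 0.7872.
Then sin θ_c = n₂/n₁ = 0.7872, so θ_c = arcsin 0.7872 = 51.93°.

θ_c ≈ 51.93°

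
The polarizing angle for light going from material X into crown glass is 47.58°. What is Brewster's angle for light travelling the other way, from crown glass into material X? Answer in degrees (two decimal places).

θ_B' ≈ 42.42°

Reversing the direction swaps n₁ and n₂, so tan θ_B' = 1/tan θ_B and θ_B' = 90° − θ_B.
Hence θ_B' = 90° − 47.58° = 42.42°.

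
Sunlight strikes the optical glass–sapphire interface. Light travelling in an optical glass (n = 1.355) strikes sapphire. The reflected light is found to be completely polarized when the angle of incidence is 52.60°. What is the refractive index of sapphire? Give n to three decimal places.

n ≈ 1.772

Full polarization of the reflected beam means tan θ_B = n₂/n₁, where n₁ is the incident medium (an optical glass).
n₂ = n₁ tan θ_B = 1.355 × tan 52.60° = 1.772.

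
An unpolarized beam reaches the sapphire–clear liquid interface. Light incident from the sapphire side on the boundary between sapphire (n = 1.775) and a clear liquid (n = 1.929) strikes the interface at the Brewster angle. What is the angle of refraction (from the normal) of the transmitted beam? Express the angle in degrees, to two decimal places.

θ_t ≈ 42.62°

θ_B = arctan(n₂/n₁) = arctan(1.929/1.775) = 47.38°.
The refracted ray is perpendicular to the reflected ray, so θ_t = 90° − θ_B = 42.62°.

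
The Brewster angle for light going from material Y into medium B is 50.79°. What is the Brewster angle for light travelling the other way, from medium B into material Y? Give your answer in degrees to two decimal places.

θ_B' ≈ 39.21°

Reversing the direction swaps n₁ and n₂, so tan θ_B' = 1/tan θ_B and θ_B' = 90° − θ_B.
Hence θ_B' = 90° − 50.79° = 39.21°.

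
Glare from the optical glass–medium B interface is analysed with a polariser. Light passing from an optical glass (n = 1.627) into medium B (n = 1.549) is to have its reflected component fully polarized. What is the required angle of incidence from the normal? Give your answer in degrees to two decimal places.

θ_B ≈ 43.59°

tan θ_B = n₂/n₁ = 1.549/1.627 = 0.9521. Taking the arctangent, θ_B = 43.59°.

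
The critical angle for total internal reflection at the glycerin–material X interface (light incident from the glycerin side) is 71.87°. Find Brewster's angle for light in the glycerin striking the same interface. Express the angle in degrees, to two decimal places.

θ_B ≈ 43.54°

sin θ_c = n₂/n₁, so n₂/n₁ = sin 71.87° = 0.9504.
Brewster: tan θ_B = n₂/n₁ = 0.9504.
θ_B = arctan(0.9504) = 43.54°.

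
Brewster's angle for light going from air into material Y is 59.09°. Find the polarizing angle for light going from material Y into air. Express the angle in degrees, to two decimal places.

θ_B' ≈ 30.91°

Reversing the direction swaps n₁ and n₂, so tan θ_B' = 1/tan θ_B and θ_B' = 90° − θ_B.
Hence θ_B' = 90° − 59.09° = 30.91°.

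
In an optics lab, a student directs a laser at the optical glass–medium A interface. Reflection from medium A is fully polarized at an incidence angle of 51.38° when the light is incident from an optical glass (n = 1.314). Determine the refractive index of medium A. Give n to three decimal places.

n ≈ 1.645

Brewster's law: tan θ_B = n₂/n₁ (light incident in an optical glass, refracted into medium A).
n₂ = n₁ tan θ_B = 1.314 × tan 51.38° = 1.645.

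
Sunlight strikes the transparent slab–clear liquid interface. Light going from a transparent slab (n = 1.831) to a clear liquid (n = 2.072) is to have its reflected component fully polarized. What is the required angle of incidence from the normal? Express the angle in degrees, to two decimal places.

θ_B ≈ 48.53°

tan θ_B = n₂/n₁ = 2.072/1.831 = 1.1316.
So θ_B = arctan 1.1316 = 48.53°.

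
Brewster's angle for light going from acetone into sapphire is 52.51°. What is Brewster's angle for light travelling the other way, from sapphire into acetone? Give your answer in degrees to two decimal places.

θ_B' ≈ 37.49°

Reversing the direction swaps n₁ and n₂, so tan θ_B' = 1/tan θ_B and θ_B' = 90° − θ_B.
Hence θ_B' = 90° − 52.51° = 37.49°.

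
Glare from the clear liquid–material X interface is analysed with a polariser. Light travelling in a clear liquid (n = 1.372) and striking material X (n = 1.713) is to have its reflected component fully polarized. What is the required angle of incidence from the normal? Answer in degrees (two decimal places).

tan θ_B = n₂/n₁ = 1.713/1.372 = 1.2485.
θ_B = arctan(1.2485) = 51.31°.

θ_B ≈ 51.31°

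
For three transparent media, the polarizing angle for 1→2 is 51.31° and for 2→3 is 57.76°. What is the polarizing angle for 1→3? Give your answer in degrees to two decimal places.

θ_B ≈ 63.20°

n₂/n₁ = tan 51.31° = 1.2487 and n₃/n₂ = tan 57.76° = 1.5855.
Multiplying, n₃/n₁ = 1.2487 × 1.5855 = 1.9798, and θ_B(1→3) = arctan 1.9798 = 63.20°.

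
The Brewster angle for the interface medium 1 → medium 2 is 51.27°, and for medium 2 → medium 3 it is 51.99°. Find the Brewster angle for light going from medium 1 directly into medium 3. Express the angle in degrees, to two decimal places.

θ_B ≈ 57.92°

tan θ_B(1→2) = n₂/n₁ = tan 51.27° = 1.2469.
tan θ_B(2→3) = n₃/n₂ = tan 51.99° = 1.2795.
n₃/n₁ = 1.5953. Then tan θ_B(1→3) = n₃/n₁, so θ_B(1→3) = arctan(1.5953) = 57.92°.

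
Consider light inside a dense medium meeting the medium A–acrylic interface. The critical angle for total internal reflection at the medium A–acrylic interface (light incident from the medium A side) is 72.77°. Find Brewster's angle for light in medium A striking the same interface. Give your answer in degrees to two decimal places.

sin θ_c = n₂/n₁, so n₂/n₁ = sin 72.77° = 0.9551.
Brewster: tan θ_B = n₂/n₁ = 0.9551.
θ_B = arctan(0.9551) = 43.69°.

θ_B ≈ 43.69°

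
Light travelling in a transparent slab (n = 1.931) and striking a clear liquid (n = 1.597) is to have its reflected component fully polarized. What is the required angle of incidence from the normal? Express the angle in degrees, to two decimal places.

θ_B ≈ 39.59°

At Brewster's angle the reflected and refracted rays are perpendicular, which with Snell's law gives tan θ_B = n₂/n₁.
Here n₂/n₁ = 1.597/1.931 = 0.8270, and Brewster's law gives tan θ_B = n₂/n₁. Taking the arctangent, θ_B = 39.59°.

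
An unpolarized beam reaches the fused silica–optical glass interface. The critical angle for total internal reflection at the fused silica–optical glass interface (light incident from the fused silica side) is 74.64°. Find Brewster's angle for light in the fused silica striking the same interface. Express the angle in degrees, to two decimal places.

θ_B ≈ 43.96°

sin θ_c = n₂/n₁, so n₂/n₁ = sin 74.64° = 0.9643.
Brewster: tan θ_B = n₂/n₁ = 0.9643.
θ_B = arctan(0.9643) = 43.96°.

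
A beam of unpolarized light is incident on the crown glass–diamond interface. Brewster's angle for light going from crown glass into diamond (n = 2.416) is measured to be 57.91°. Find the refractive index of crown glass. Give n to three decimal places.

At Brewster's angle, tan θ_B = n₂/n₁ with n₁ on the incident side (crown glass) and n₂ on the transmitted side (diamond).
n₁ = n₂ / tan θ_B = 2.416 / tan 57.91° = 1.515.

n ≈ 1.515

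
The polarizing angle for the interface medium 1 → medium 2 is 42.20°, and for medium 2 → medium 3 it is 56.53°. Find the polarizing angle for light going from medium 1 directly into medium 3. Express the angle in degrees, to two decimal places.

θ_B ≈ 53.90°

tan θ_B(1→2) = n₂/n₁ = tan 42.20° = 0.9067.
tan θ_B(2→3) = n₃/n₂ = tan 56.53° = 1.5126.
So n₃/n₁ = (n₂/n₁)(n₃/n₂) = 0.9067 × 1.5126 = 1.3715.
θ_B(1→3) = arctan(1.3715) = 53.90°.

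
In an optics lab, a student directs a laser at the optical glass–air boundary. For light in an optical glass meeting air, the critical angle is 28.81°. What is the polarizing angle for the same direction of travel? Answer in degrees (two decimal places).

θ_B ≈ 25.73°

At the critical angle sin θ_c = n₂/n₁, giving n₂/n₁ = sin 28.81° = 0.4819.
Then tan θ_B = n₂/n₁ = 0.4819, so θ_B = arctan 0.4819 = 25.73°.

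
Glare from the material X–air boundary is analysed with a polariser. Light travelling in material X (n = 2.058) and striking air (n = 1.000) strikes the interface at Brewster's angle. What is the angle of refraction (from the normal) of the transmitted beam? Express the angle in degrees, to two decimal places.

θ_t ≈ 64.08°

First find Brewster's angle: tan θ_B = 1.000/2.058 = 0.4859, giving θ_B = 25.92°.
Since θ_B + θ_t = 90° at Brewster incidence, θ_t = 90° − 25.92° = 64.08°.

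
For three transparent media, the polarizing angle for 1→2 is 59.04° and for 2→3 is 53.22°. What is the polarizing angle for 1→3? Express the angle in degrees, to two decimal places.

tan θ_B(1→2) = n₂/n₁ = tan 59.04° = 1.6669.
tan θ_B(2→3) = n₃/n₂ = tan 53.22° = 1.3377.
Multiplying, n₃/n₁ = 1.6669 × 1.3377 = 2.2298, and θ_B(1→3) = arctan 2.2298 = 65.85°.

θ_B ≈ 65.85°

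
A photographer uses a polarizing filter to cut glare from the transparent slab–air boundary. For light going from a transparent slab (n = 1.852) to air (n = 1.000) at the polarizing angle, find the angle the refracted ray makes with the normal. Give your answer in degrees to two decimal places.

θ_B = arctan(n₂/n₁) = arctan(1.000/1.852) = 28.37°.
The refracted ray is perpendicular to the reflected ray, so θ_t = 90° − θ_B = 61.63°.

θ_t ≈ 61.63°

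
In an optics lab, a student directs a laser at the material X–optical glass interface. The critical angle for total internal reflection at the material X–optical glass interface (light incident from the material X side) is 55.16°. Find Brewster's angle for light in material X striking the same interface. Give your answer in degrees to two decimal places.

n₂/n₁ = sin θ_c = sin 55.16° = 0.8208.
tan θ_B equals the same ratio, so θ_B = arctan(0.8208) = 39.38°.

θ_B ≈ 39.38°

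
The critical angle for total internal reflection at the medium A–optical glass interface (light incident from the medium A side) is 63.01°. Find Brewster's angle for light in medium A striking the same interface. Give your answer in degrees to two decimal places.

θ_B ≈ 41.70°

n₂/n₁ = sin θ_c = sin 63.01° = 0.8911.
tan θ_B equals the same ratio, so θ_B = arctan(0.8911) = 41.70°.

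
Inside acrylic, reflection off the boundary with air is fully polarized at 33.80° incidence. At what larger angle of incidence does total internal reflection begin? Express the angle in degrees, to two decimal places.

θ_c ≈ 42.02°

From Brewster, n₂/n₁ = tan θ_B = tan 33.80° = 0.6694.
Then sin θ_c = n₂/n₁ = 0.6694, so θ_c = arcsin 0.6694 = 42.02°.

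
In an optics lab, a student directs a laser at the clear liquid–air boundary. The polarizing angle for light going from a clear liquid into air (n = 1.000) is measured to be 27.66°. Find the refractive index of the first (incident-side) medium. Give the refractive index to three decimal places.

Full polarization of the reflected beam means tan θ_B = n₂/n₁, where n₁ is the incident medium (a clear liquid).
n₁ = n₂ / tan θ_B = 1.000 / tan 27.66° = 1.908.

n ≈ 1.908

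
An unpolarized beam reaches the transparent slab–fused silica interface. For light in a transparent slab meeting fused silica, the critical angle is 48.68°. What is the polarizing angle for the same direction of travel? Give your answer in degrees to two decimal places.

θ_B ≈ 36.91°

At the critical angle sin θ_c = n₂/n₁, giving n₂/n₁ = sin 48.68° = 0.7510.
Then tan θ_B = n₂/n₁ = 0.7510, so θ_B = arctan 0.7510 = 36.91°.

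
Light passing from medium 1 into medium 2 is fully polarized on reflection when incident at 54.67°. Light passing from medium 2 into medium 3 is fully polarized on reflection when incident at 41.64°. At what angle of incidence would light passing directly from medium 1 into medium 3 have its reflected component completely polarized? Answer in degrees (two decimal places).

θ_B ≈ 51.44°

Each Brewster angle gives a ratio: n₂/n₁ = tan 54.67° = 1.4108, n₃/n₂ = tan 41.64° = 0.8891.
Multiplying, n₃/n₁ = 1.4108 × 0.8891 = 1.2543, and θ_B(1→3) = arctan 1.2543 = 51.44°.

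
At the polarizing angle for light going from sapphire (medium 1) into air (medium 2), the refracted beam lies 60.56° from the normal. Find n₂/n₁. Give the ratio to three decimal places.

n₂/n₁ ≈ 0.564

θ_B + θ_t = 90°, so θ_B = 90° − 60.56° = 29.44°.
Then n₂/n₁ = tan θ_B = tan 29.44° = 0.564.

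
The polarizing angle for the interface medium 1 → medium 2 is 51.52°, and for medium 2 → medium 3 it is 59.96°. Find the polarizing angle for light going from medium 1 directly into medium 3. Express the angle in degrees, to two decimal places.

Each Brewster angle gives a ratio: n₂/n₁ = tan 51.52° = 1.2581, n₃/n₂ = tan 59.96° = 1.7293.
So n₃/n₁ = (n₂/n₁)(n₃/n₂) = 1.2581 × 1.7293 = 2.1755.
θ_B(1→3) = arctan(2.1755) = 65.31°.

θ_B ≈ 65.31°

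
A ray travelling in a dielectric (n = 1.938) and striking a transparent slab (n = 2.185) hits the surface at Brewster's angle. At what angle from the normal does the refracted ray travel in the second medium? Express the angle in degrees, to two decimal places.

θ_t ≈ 41.57°

tan θ_B = n₂/n₁ = 2.185/1.938 = 1.1275, so θ_B = 48.43°.
Since θ_B + θ_t = 90° at Brewster incidence, θ_t = 90° − 48.43° = 41.57°.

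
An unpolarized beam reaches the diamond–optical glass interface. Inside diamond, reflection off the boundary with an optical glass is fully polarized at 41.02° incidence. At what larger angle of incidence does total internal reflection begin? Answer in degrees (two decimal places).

θ_c ≈ 60.45°

From Brewster, n₂/n₁ = tan θ_B = tan 41.02° = 0.8699.
Then sin θ_c = n₂/n₁ = 0.8699, so θ_c = arcsin 0.8699 = 60.45°.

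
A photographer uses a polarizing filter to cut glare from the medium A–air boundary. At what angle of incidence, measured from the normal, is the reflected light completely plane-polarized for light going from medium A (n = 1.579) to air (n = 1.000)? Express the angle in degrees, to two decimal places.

Brewster's condition: tan θ_B = n₂/n₁ = 1.000/1.579 = 0.6333.
θ_B = arctan(0.6333) = 32.35°.

θ_B ≈ 32.35°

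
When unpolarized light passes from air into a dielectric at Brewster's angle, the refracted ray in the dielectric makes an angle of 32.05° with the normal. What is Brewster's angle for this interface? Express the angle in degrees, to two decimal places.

Brewster's condition makes the reflected and refracted beams perpendicular: θ_B + θ_t = 90°.
So θ_B = 90° − θ_t = 90° − 32.05° = 57.95°.

θ_B ≈ 57.95°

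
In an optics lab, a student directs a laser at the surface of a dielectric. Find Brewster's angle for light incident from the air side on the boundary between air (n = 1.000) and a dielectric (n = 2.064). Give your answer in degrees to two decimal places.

θ_B ≈ 64.15°

At Brewster's angle the reflected and refracted rays are perpendicular, which with Snell's law gives tan θ_B = n₂/n₁.
Brewster's condition: tan θ_B = n₂/n₁ = 2.064/1.000 = 2.0640. Taking the arctangent, θ_B = 64.15°.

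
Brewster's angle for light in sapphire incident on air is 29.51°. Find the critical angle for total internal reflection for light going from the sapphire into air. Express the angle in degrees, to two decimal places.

From Brewster, n₂/n₁ = tan θ_B = tan 29.51° = 0.5660.
Then sin θ_c = n₂/n₁ = 0.5660, so θ_c = arcsin 0.5660 = 34.47°.

θ_c ≈ 34.47°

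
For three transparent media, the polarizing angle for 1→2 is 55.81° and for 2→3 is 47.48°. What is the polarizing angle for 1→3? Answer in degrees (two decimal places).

Each Brewster angle gives a ratio: n₂/n₁ = tan 55.81° = 1.4720, n₃/n₂ = tan 47.48° = 1.0905.
n₃/n₁ = 1.6053. Then tan θ_B(1→3) = n₃/n₁, so θ_B(1→3) = arctan(1.6053) = 58.08°.

θ_B ≈ 58.08°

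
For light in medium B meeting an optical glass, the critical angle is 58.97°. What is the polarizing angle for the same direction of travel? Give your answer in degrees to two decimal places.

n₂/n₁ = sin θ_c = sin 58.97° = 0.8569.
tan θ_B equals the same ratio, so θ_B = arctan(0.8569) = 40.59°.

θ_B ≈ 40.59°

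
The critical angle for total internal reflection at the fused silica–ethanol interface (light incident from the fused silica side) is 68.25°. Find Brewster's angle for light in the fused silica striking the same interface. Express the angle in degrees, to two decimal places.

sin θ_c = n₂/n₁, so n₂/n₁ = sin 68.25° = 0.9288.
Brewster: tan θ_B = n₂/n₁ = 0.9288.
θ_B = arctan(0.9288) = 42.89°.

θ_B ≈ 42.89°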